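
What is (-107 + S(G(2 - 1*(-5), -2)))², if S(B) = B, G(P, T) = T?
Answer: 11881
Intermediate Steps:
(-107 + S(G(2 - 1*(-5), -2)))² = (-107 - 2)² = (-109)² = 11881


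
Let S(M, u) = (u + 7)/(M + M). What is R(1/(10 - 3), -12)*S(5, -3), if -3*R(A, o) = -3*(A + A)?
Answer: 4/35 ≈ 0.11429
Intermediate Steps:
R(A, o) = 2*A (R(A, o) = -(-1)*(A + A) = -(-1)*2*A = -(-2)*A = 2*A)
S(M, u) = (7 + u)/(2*M) (S(M, u) = (7 + u)/((2*M)) = (7 + u)*(1/(2*M)) = (7 + u)/(2*M))
R(1/(10 - 3), -12)*S(5, -3) = (2/(10 - 3))*((½)*(7 - 3)/5) = (2/7)*((½)*(⅕)*4) = (2*(⅐))*(⅖) = (2/7)*(⅖) = 4/35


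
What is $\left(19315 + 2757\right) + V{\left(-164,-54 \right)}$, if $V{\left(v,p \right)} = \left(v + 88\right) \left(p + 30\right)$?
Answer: $23896$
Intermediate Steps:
$V{\left(v,p \right)} = \left(30 + p\right) \left(88 + v\right)$ ($V{\left(v,p \right)} = \left(88 + v\right) \left(30 + p\right) = \left(30 + p\right) \left(88 + v\right)$)
$\left(19315 + 2757\right) + V{\left(-164,-54 \right)} = \left(19315 + 2757\right) + \left(2640 + 30 \left(-164\right) + 88 \left(-54\right) - -8856\right) = 22072 + \left(2640 - 4920 - 4752 + 8856\right) = 22072 + 1824 = 23896$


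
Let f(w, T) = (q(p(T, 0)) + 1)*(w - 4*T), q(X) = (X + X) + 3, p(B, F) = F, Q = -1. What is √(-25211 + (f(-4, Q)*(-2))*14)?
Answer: I*√25211 ≈ 158.78*I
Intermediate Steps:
q(X) = 3 + 2*X (q(X) = 2*X + 3 = 3 + 2*X)
f(w, T) = -16*T + 4*w (f(w, T) = ((3 + 2*0) + 1)*(w - 4*T) = ((3 + 0) + 1)*(w - 4*T) = (3 + 1)*(w - 4*T) = 4*(w - 4*T) = -16*T + 4*w)
√(-25211 + (f(-4, Q)*(-2))*14) = √(-25211 + ((-16*(-1) + 4*(-4))*(-2))*14) = √(-25211 + ((16 - 16)*(-2))*14) = √(-25211 + (0*(-2))*14) = √(-25211 + 0*14) = √(-25211 + 0) = √(-25211) = I*√25211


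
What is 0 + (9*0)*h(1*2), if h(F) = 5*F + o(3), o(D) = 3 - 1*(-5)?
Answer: 0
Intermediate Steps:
o(D) = 8 (o(D) = 3 + 5 = 8)
h(F) = 8 + 5*F (h(F) = 5*F + 8 = 8 + 5*F)
0 + (9*0)*h(1*2) = 0 + (9*0)*(8 + 5*(1*2)) = 0 + 0*(8 + 5*2) = 0 + 0*(8 + 10) = 0 + 0*18 = 0 + 0 = 0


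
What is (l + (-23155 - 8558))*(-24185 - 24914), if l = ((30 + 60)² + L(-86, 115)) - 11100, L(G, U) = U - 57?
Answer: 1701525845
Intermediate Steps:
L(G, U) = -57 + U
l = -2942 (l = ((30 + 60)² + (-57 + 115)) - 11100 = (90² + 58) - 11100 = (8100 + 58) - 11100 = 8158 - 11100 = -2942)
(l + (-23155 - 8558))*(-24185 - 24914) = (-2942 + (-23155 - 8558))*(-24185 - 24914) = (-2942 - 31713)*(-49099) = -34655*(-49099) = 1701525845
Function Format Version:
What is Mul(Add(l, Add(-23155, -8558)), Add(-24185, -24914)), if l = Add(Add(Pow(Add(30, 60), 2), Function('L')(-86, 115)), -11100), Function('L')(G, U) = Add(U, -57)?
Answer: 1701525845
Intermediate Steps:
Function('L')(G, U) = Add(-57, U)
l = -2942 (l = Add(Add(Pow(Add(30, 60), 2), Add(-57, 115)), -11100) = Add(Add(Pow(90, 2), 58), -11100) = Add(Add(8100, 58), -11100) = Add(8158, -11100) = -2942)
Mul(Add(l, Add(-23155, -8558)), Add(-24185, -24914)) = Mul(Add(-2942, Add(-23155, -8558)), Add(-24185, -24914)) = Mul(Add(-2942, -31713), -49099) = Mul(-34655, -49099) = 1701525845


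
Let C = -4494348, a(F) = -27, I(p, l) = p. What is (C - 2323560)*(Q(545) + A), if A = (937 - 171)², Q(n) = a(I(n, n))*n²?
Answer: 50676957913452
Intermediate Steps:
Q(n) = -27*n²
A = 586756 (A = 766² = 586756)
(C - 2323560)*(Q(545) + A) = (-4494348 - 2323560)*(-27*545² + 586756) = -6817908*(-27*297025 + 586756) = -6817908*(-8019675 + 586756) = -6817908*(-7432919) = 50676957913452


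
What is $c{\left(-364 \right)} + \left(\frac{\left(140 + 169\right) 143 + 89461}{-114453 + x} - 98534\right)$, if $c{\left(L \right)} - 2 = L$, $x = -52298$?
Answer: $- \frac{16491140544}{166751} \approx -98897.0$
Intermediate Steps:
$c{\left(L \right)} = 2 + L$
$c{\left(-364 \right)} + \left(\frac{\left(140 + 169\right) 143 + 89461}{-114453 + x} - 98534\right) = \left(2 - 364\right) - \left(98534 - \frac{\left(140 + 169\right) 143 + 89461}{-114453 - 52298}\right) = -362 - \left(98534 - \frac{309 \cdot 143 + 89461}{-166751}\right) = -362 - \left(98534 - \left(44187 + 89461\right) \left(- \frac{1}{166751}\right)\right) = -362 + \left(133648 \left(- \frac{1}{166751}\right) - 98534\right) = -362 - \frac{16430776682}{166751} = - \frac{16491140544}{166751}$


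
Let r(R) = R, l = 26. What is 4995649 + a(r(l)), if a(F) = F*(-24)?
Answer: 4995025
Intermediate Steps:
a(F) = -24*F
4995649 + a(r(l)) = 4995649 - 24*26 = 4995649 - 624 = 4995025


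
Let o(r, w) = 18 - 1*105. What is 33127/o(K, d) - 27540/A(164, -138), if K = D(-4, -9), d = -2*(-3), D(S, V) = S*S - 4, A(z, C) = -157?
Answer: -2804959/13659 ≈ -205.36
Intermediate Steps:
D(S, V) = -4 + S**2 (D(S, V) = S**2 - 4 = -4 + S**2)
d = 6 (d = -1*(-6) = 6)
K = 12 (K = -4 + (-4)**2 = -4 + 16 = 12)
o(r, w) = -87 (o(r, w) = 18 - 105 = -87)
33127/o(K, d) - 27540/A(164, -138) = 33127/(-87) - 27540/(-157) = 33127*(-1/87) - 27540*(-1/157) = -33127/87 + 27540/157 = -2804959/13659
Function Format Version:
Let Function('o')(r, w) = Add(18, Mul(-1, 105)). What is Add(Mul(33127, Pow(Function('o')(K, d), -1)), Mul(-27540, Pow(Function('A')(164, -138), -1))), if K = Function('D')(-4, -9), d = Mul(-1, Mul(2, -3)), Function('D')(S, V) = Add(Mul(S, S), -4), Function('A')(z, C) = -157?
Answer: Rational(-2804959, 13659) ≈ -205.36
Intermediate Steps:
Function('D')(S, V) = Add(-4, Pow(S, 2)) (Function('D')(S, V) = Add(Pow(S, 2), -4) = Add(-4, Pow(S, 2)))
d = 6 (d = Mul(-1, -6) = 6)
K = 12 (K = Add(-4, Pow(-4, 2)) = Add(-4, 16) = 12)
Function('o')(r, w) = -87 (Function('o')(r, w) = Add(18, -105) = -87)
Add(Mul(33127, Pow(Function('o')(K, d), -1)), Mul(-27540, Pow(Function('A')(164, -138), -1))) = Add(Mul(33127, Pow(-87, -1)), Mul(-27540, Pow(-157, -1))) = Add(Mul(33127, Rational(-1, 87)), Mul(-27540, Rational(-1, 157))) = Add(Rational(-33127, 87), Rational(27540, 157)) = Rational(-2804959, 13659)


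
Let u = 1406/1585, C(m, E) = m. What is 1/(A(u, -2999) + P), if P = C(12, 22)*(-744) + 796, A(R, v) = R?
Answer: -1585/12887814 ≈ -0.00012298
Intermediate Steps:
u = 1406/1585 (u = 1406*(1/1585) = 1406/1585 ≈ 0.88707)
P = -8132 (P = 12*(-744) + 796 = -8928 + 796 = -8132)
1/(A(u, -2999) + P) = 1/(1406/1585 - 8132) = 1/(-12887814/1585) = -1585/12887814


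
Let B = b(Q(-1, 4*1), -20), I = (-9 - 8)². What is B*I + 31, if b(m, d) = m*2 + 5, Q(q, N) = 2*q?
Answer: 320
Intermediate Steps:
b(m, d) = 5 + 2*m (b(m, d) = 2*m + 5 = 5 + 2*m)
I = 289 (I = (-17)² = 289)
B = 1 (B = 5 + 2*(2*(-1)) = 5 + 2*(-2) = 5 - 4 = 1)
B*I + 31 = 1*289 + 31 = 289 + 31 = 320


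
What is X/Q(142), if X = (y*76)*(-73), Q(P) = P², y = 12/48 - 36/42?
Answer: 23579/141148 ≈ 0.16705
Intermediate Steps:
y = -17/28 (y = 12*(1/48) - 36*1/42 = ¼ - 6/7 = -17/28 ≈ -0.60714)
X = 23579/7 (X = -17/28*76*(-73) = -323/7*(-73) = 23579/7 ≈ 3368.4)
X/Q(142) = 23579/(7*(142²)) = (23579/7)/20164 = (23579/7)*(1/20164) = 23579/141148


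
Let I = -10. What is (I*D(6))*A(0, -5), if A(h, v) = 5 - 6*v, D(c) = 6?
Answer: -2100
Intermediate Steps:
A(h, v) = 5 - 6*v
(I*D(6))*A(0, -5) = (-10*6)*(5 - 6*(-5)) = -60*(5 + 30) = -60*35 = -2100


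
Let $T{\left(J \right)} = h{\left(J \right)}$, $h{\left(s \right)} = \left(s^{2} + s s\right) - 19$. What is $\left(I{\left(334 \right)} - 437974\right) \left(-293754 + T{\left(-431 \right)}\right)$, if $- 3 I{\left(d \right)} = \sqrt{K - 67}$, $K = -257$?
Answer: $-34052040526 - 466494 i \approx -3.4052 \cdot 10^{10} - 4.6649 \cdot 10^{5} i$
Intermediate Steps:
$h{\left(s \right)} = -19 + 2 s^{2}$ ($h{\left(s \right)} = \left(s^{2} + s^{2}\right) - 19 = 2 s^{2} - 19 = -19 + 2 s^{2}$)
$T{\left(J \right)} = -19 + 2 J^{2}$
$I{\left(d \right)} = - 6 i$ ($I{\left(d \right)} = - \frac{\sqrt{-257 - 67}}{3} = - \frac{\sqrt{-324}}{3} = - \frac{18 i}{3} = - 6 i$)
$\left(I{\left(334 \right)} - 437974\right) \left(-293754 + T{\left(-431 \right)}\right) = \left(- 6 i - 437974\right) \left(-293754 - \left(19 - 2 \left(-431\right)^{2}\right)\right) = \left(-437974 - 6 i\right) \left(-293754 + \left(-19 + 2 \cdot 185761\right)\right) = \left(-437974 - 6 i\right) \left(-293754 + \left(-19 + 371522\right)\right) = \left(-437974 - 6 i\right) \left(-293754 + 371503\right) = \left(-437974 - 6 i\right) 77749 = -34052040526 - 466494 i$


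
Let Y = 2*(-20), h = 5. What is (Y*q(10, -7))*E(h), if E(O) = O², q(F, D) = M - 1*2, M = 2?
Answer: 0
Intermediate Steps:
q(F, D) = 0 (q(F, D) = 2 - 1*2 = 2 - 2 = 0)
Y = -40
(Y*q(10, -7))*E(h) = -40*0*5² = 0*25 = 0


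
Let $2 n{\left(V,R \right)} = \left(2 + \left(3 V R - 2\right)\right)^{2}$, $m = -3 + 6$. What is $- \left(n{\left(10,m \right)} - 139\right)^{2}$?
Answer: $-15295921$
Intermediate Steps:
$m = 3$
$n{\left(V,R \right)} = \frac{9 R^{2} V^{2}}{2}$ ($n{\left(V,R \right)} = \frac{\left(2 + \left(3 V R - 2\right)\right)^{2}}{2} = \frac{\left(2 + \left(3 R V - 2\right)\right)^{2}}{2} = \frac{\left(2 + \left(-2 + 3 R V\right)\right)^{2}}{2} = \frac{\left(3 R V\right)^{2}}{2} = \frac{9 R^{2} V^{2}}{2}$)
$- \left(n{\left(10,m \right)} - 139\right)^{2} = - \left(\frac{9 \cdot 3^{2} \cdot 10^{2}}{2} - 139\right)^{2} = - \left(\frac{9}{2} \cdot 9 \cdot 100 - 139\right)^{2} = - \left(4050 - 139\right)^{2} = - 3911^{2} = \left(-1\right) 15295921 = -15295921$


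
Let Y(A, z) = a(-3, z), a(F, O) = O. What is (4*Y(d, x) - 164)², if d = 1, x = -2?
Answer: 29584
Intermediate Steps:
Y(A, z) = z
(4*Y(d, x) - 164)² = (4*(-2) - 164)² = (-8 - 164)² = (-172)² = 29584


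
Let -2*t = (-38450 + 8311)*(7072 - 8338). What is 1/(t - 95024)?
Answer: -1/19173011 ≈ -5.2157e-8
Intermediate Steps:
t = -19077987 (t = -(-38450 + 8311)*(7072 - 8338)/2 = -(-30139)*(-1266)/2 = -½*38155974 = -19077987)
1/(t - 95024) = 1/(-19077987 - 95024) = 1/(-19173011) = -1/19173011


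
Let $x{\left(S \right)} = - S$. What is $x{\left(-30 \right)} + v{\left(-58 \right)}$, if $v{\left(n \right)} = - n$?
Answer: $88$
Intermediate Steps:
$x{\left(-30 \right)} + v{\left(-58 \right)} = \left(-1\right) \left(-30\right) - -58 = 30 + 58 = 88$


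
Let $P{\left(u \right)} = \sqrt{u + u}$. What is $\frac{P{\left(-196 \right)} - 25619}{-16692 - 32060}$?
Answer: $\frac{2329}{4432} - \frac{7 i \sqrt{2}}{24376} \approx 0.5255 - 0.00040612 i$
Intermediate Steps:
$P{\left(u \right)} = \sqrt{2} \sqrt{u}$ ($P{\left(u \right)} = \sqrt{2 u} = \sqrt{2} \sqrt{u}$)
$\frac{P{\left(-196 \right)} - 25619}{-16692 - 32060} = \frac{\sqrt{2} \sqrt{-196} - 25619}{-16692 - 32060} = \frac{\sqrt{2} \cdot 14 i - 25619}{-48752} = \left(14 i \sqrt{2} - 25619\right) \left(- \frac{1}{48752}\right) = \left(-25619 + 14 i \sqrt{2}\right) \left(- \frac{1}{48752}\right) = \frac{2329}{4432} - \frac{7 i \sqrt{2}}{24376}$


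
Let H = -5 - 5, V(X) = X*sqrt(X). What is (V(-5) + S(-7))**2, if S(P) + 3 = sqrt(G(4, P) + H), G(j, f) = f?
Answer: (3 - I*sqrt(17) + 5*I*sqrt(5))**2 ≈ -40.805 + 42.343*I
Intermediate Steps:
V(X) = X**(3/2)
H = -10
S(P) = -3 + sqrt(-10 + P) (S(P) = -3 + sqrt(P - 10) = -3 + sqrt(-10 + P))
(V(-5) + S(-7))**2 = ((-5)**(3/2) + (-3 + sqrt(-10 - 7)))**2 = (-5*I*sqrt(5) + (-3 + sqrt(-17)))**2 = (-5*I*sqrt(5) + (-3 + I*sqrt(17)))**2 = (-3 + I*sqrt(17) - 5*I*sqrt(5))**2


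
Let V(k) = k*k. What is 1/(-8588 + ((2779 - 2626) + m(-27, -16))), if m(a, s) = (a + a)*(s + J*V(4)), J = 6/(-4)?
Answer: -1/6275 ≈ -0.00015936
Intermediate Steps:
J = -3/2 (J = 6*(-¼) = -3/2 ≈ -1.5000)
V(k) = k²
m(a, s) = 2*a*(-24 + s) (m(a, s) = (a + a)*(s - 3/2*4²) = (2*a)*(s - 3/2*16) = (2*a)*(s - 24) = (2*a)*(-24 + s) = 2*a*(-24 + s))
1/(-8588 + ((2779 - 2626) + m(-27, -16))) = 1/(-8588 + ((2779 - 2626) + 2*(-27)*(-24 - 16))) = 1/(-8588 + (153 + 2*(-27)*(-40))) = 1/(-8588 + (153 + 2160)) = 1/(-8588 + 2313) = 1/(-6275) = -1/6275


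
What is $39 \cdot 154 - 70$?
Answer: $5936$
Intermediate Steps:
$39 \cdot 154 - 70 = 6006 - 70 = 5936$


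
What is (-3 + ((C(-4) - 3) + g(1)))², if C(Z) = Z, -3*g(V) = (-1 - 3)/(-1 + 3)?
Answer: 784/9 ≈ 87.111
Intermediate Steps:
g(V) = ⅔ (g(V) = -(-1 - 3)/(3*(-1 + 3)) = -(-4)/(3*2) = -⅓*(-2) = ⅔)
(-3 + ((C(-4) - 3) + g(1)))² = (-3 + ((-4 - 3) + ⅔))² = (-3 + (-7 + ⅔))² = (-3 - 19/3)² = (-28/3)² = 784/9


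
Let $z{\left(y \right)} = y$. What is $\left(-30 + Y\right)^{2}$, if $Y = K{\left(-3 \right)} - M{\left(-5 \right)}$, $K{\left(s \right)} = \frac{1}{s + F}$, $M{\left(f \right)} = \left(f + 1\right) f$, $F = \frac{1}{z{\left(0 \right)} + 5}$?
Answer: $\frac{497025}{196} \approx 2535.8$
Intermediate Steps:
$F = \frac{1}{5}$ ($F = \frac{1}{0 + 5} = \frac{1}{5} \approx 0.2$)
$M{\left(f \right)} = f \left(1 + f\right)$ ($M{\left(f \right)} = \left(1 + f\right) f = f \left(1 + f\right)$)
$K{\left(s \right)} = \frac{1}{\frac{1}{5} + s}$ ($K{\left(s \right)} = \frac{1}{s + \frac{1}{5}} = \frac{1}{\frac{1}{5} + s}$)
$Y = - \frac{285}{14}$ ($Y = \frac{5}{1 + 5 \left(-3\right)} - - 5 \left(1 - 5\right) = \frac{5}{1 - 15} - \left(-5\right) \left(-4\right) = \frac{5}{-14} - 20 = 5 \left(- \frac{1}{14}\right) - 20 = - \frac{5}{14} - 20 = - \frac{285}{14} \approx -20.357$)
$\left(-30 + Y\right)^{2} = \left(-30 - \frac{285}{14}\right)^{2} = \left(- \frac{705}{14}\right)^{2} = \frac{497025}{196}$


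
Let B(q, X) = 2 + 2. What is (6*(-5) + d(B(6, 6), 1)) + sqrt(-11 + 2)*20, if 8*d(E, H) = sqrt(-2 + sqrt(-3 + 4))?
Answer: -30 + 481*I/8 ≈ -30.0 + 60.125*I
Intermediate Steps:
B(q, X) = 4
d(E, H) = I/8 (d(E, H) = sqrt(-2 + sqrt(-3 + 4))/8 = sqrt(-2 + sqrt(1))/8 = sqrt(-2 + 1)/8 = sqrt(-1)/8 = I/8)
(6*(-5) + d(B(6, 6), 1)) + sqrt(-11 + 2)*20 = (6*(-5) + I/8) + sqrt(-11 + 2)*20 = (-30 + I/8) + sqrt(-9)*20 = (-30 + I/8) + (3*I)*20 = (-30 + I/8) + 60*I = -30 + 481*I/8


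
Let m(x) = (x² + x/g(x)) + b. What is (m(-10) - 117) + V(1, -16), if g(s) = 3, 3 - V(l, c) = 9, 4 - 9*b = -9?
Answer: -224/9 ≈ -24.889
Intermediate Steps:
b = 13/9 (b = 4/9 - ⅑*(-9) = 4/9 + 1 = 13/9 ≈ 1.4444)
V(l, c) = -6 (V(l, c) = 3 - 1*9 = 3 - 9 = -6)
m(x) = 13/9 + x² + x/3 (m(x) = (x² + x/3) + 13/9 = 13/9 + x² + x/3)
(m(-10) - 117) + V(1, -16) = ((13/9 + (-10)² + (⅓)*(-10)) - 117) - 6 = ((13/9 + 100 - 10/3) - 117) - 6 = (883/9 - 117) - 6 = -170/9 - 6 = -224/9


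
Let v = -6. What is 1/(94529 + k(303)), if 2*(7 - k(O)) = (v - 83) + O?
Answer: 1/94429 ≈ 1.0590e-5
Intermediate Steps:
k(O) = 103/2 - O/2 (k(O) = 7 - ((-6 - 83) + O)/2 = 7 - (-89 + O)/2 = 7 + (89/2 - O/2) = 103/2 - O/2)
1/(94529 + k(303)) = 1/(94529 + (103/2 - ½*303)) = 1/(94529 + (103/2 - 303/2)) = 1/(94529 - 100) = 1/94429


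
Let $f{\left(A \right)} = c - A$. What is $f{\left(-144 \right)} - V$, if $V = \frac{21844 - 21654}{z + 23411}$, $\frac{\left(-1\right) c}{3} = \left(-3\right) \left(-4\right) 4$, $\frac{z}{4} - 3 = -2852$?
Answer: $- \frac{38}{2403} \approx -0.015814$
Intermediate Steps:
$z = -11396$ ($z = 12 + 4 \left(-2852\right) = 12 - 11408 = -11396$)
$c = -144$ ($c = - 3 \left(-3\right) \left(-4\right) 4 = - 3 \cdot 12 \cdot 4 = \left(-3\right) 48 = -144$)
$V = \frac{38}{2403}$ ($V = \frac{21844 - 21654}{-11396 + 23411} = \frac{190}{12015} = 190 \cdot \frac{1}{12015} = \frac{38}{2403} \approx 0.015814$)
$f{\left(A \right)} = -144 - A$
$f{\left(-144 \right)} - V = \left(-144 - -144\right) - \frac{38}{2403} = \left(-144 + 144\right) - \frac{38}{2403} = 0 - \frac{38}{2403} = - \frac{38}{2403}$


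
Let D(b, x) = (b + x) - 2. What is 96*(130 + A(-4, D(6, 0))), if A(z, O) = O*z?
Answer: 10944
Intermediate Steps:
D(b, x) = -2 + b + x
96*(130 + A(-4, D(6, 0))) = 96*(130 + (-2 + 6 + 0)*(-4)) = 96*(130 + 4*(-4)) = 96*(130 - 16) = 96*114 = 10944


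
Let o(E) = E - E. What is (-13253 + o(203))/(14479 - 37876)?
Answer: 13253/23397 ≈ 0.56644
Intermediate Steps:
o(E) = 0
(-13253 + o(203))/(14479 - 37876) = (-13253 + 0)/(14479 - 37876) = -13253/(-23397) = -13253*(-1/23397) = 13253/23397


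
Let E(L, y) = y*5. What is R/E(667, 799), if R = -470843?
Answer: -470843/3995 ≈ -117.86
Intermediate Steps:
E(L, y) = 5*y
R/E(667, 799) = -470843/(5*799) = -470843/3995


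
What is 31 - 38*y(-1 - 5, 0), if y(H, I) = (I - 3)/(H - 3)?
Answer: 55/3 ≈ 18.333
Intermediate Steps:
y(H, I) = (-3 + I)/(-3 + H)
31 - 38*y(-1 - 5, 0) = 31 - 38*(-3 + 0)/(-3 + (-1 - 5)) = 31 - 38*(-3)/(-3 - 6) = 31 - 38*(-3)/(-9) = 31 - (-38)*(-3)/9 = 31 - 38*1/3 = 31 - 38/3 = 55/3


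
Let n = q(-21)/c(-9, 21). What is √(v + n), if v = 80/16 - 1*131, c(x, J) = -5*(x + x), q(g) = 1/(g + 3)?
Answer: I*√1020605/90 ≈ 11.225*I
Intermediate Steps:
q(g) = 1/(3 + g)
c(x, J) = -10*x
v = -126 (v = 80*(1/16) - 131 = 5 - 131 = -126)
n = -1/1620 (n = 1/((3 - 21)*((-10*(-9)))) = 1/(-18*90) = -1/18*1/90 = -1/1620 ≈ -0.00061728)
√(v + n) = √(-126 - 1/1620) = √(-204121/1620) = I*√1020605/90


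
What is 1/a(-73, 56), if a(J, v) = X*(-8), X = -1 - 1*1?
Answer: 1/16 ≈ 0.062500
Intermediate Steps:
X = -2 (X = -1 - 1 = -2)
a(J, v) = 16 (a(J, v) = -2*(-8) = 16)
1/a(-73, 56) = 1/16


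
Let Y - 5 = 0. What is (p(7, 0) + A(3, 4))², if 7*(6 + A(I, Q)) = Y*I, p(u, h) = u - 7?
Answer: 729/49 ≈ 14.878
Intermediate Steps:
Y = 5 (Y = 5 + 0 = 5)
p(u, h) = -7 + u
A(I, Q) = -6 + 5*I/7 (A(I, Q) = -6 + (5*I)/7 = -6 + 5*I/7)
(p(7, 0) + A(3, 4))² = ((-7 + 7) + (-6 + (5/7)*3))² = (0 + (-6 + 15/7))² = (0 - 27/7)² = (-27/7)² = 729/49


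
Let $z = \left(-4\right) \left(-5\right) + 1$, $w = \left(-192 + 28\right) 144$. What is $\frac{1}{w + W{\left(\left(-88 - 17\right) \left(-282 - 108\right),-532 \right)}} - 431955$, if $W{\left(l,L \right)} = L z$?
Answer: $- \frac{15026850541}{34788} \approx -4.3196 \cdot 10^{5}$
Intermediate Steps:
$w = -23616$ ($w = \left(-164\right) 144 = -23616$)
$z = 21$ ($z = 20 + 1 = 21$)
$W{\left(l,L \right)} = 21 L$ ($W{\left(l,L \right)} = L 21 = 21 L$)
$\frac{1}{w + W{\left(\left(-88 - 17\right) \left(-282 - 108\right),-532 \right)}} - 431955 = \frac{1}{-23616 + 21 \left(-532\right)} - 431955 = \frac{1}{-23616 - 11172} - 431955 = \frac{1}{-34788} - 431955 = - \frac{1}{34788} - 431955 = - \frac{15026850541}{34788}$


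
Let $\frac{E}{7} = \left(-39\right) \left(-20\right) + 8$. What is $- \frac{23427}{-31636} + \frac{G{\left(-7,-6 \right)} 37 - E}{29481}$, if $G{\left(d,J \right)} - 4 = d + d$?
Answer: $\frac{168147297}{310886972} \approx 0.54086$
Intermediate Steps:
$E = 5516$ ($E = 7 \left(\left(-39\right) \left(-20\right) + 8\right) = 7 \left(780 + 8\right) = 7 \cdot 788 = 5516$)
$G{\left(d,J \right)} = 4 + 2 d$ ($G{\left(d,J \right)} = 4 + \left(d + d\right) = 4 + 2 d$)
$- \frac{23427}{-31636} + \frac{G{\left(-7,-6 \right)} 37 - E}{29481} = - \frac{23427}{-31636} + \frac{\left(4 + 2 \left(-7\right)\right) 37 - 5516}{29481} = \left(-23427\right) \left(- \frac{1}{31636}\right) + \left(\left(4 - 14\right) 37 - 5516\right) \frac{1}{29481} = \frac{23427}{31636} + \left(\left(-10\right) 37 - 5516\right) \frac{1}{29481} = \frac{23427}{31636} + \left(-370 - 5516\right) \frac{1}{29481} = \frac{23427}{31636} - \frac{1962}{9827} = \frac{168147297}{310886972}$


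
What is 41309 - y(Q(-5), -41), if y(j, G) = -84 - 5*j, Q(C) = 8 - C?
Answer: 41458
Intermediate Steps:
41309 - y(Q(-5), -41) = 41309 - (-84 - 5*(8 - 1*(-5))) = 41309 - (-84 - 5*(8 + 5)) = 41309 - (-84 - 5*13) = 41309 - (-84 - 65) = 41309 - 1*(-149) = 41309 + 149 = 41458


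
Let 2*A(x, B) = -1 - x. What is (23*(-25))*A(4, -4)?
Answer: 2875/2 ≈ 1437.5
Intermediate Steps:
A(x, B) = -1/2 - x/2 (A(x, B) = (-1 - x)/2 = -1/2 - x/2)
(23*(-25))*A(4, -4) = (23*(-25))*(-1/2 - 1/2*4) = -575*(-1/2 - 2) = -575*(-5/2) = 2875/2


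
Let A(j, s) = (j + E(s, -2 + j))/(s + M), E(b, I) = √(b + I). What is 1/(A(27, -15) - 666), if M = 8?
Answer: -32823/21986711 + 7*√10/21986711 ≈ -0.0014919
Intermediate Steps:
E(b, I) = √(I + b)
A(j, s) = (j + √(-2 + j + s))/(8 + s) (A(j, s) = (j + √((-2 + j) + s))/(s + 8) = (j + √(-2 + j + s))/(8 + s))
1/(A(27, -15) - 666) = 1/((27 + √(-2 + 27 - 15))/(8 - 15) - 666) = 1/((27 + √10)/(-7) - 666) = 1/(-(27 + √10)/7 - 666) = 1/((-27/7 - √10/7) - 666) = 1/(-4689/7 - √10/7)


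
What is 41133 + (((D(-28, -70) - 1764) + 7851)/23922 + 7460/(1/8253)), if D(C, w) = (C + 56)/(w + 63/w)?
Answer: 1044923387537477/16960698 ≈ 6.1609e+7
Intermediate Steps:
D(C, w) = (56 + C)/(w + 63/w)
41133 + (((D(-28, -70) - 1764) + 7851)/23922 + 7460/(1/8253)) = 41133 + (((-70*(56 - 28)/(63 + (-70)**2) - 1764) + 7851)/23922 + 7460/(1/8253)) = 41133 + (((-70*28/(63 + 4900) - 1764) + 7851)*(1/23922) + 7460/(1/8253)) = 41133 + (((-70*28/4963 - 1764) + 7851)*(1/23922) + 7460*8253) = 41133 + (((-70*1/4963*28 - 1764) + 7851)*(1/23922) + 61567380) = 41133 + (((-280/709 - 1764) + 7851)*(1/23922) + 61567380) = 41133 + ((-1250956/709 + 7851)*(1/23922) + 61567380) = 41133 + ((4315403/709)*(1/23922) + 61567380) = 41133 + (4315403/16960698 + 61567380) = 41133 + 1044225743146643/16960698 = 1044923387537477/16960698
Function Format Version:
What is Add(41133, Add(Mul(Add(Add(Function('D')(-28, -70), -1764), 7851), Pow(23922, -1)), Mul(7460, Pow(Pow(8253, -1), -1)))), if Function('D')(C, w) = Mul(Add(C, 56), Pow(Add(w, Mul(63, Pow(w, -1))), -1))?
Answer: Rational(1044923387537477, 16960698) ≈ 6.1609e+7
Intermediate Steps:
Function('D')(C, w) = Mul(Pow(Add(w, Mul(63, Pow(w, -1))), -1), Add(56, C)) (Function('D')(C, w) = Mul(Add(56, C), Pow(Add(w, Mul(63, Pow(w, -1))), -1)) = Mul(Pow(Add(w, Mul(63, Pow(w, -1))), -1), Add(56, C)))
Add(41133, Add(Mul(Add(Add(Function('D')(-28, -70), -1764), 7851), Pow(23922, -1)), Mul(7460, Pow(Pow(8253, -1), -1)))) = Add(41133, Add(Mul(Add(Add(Mul(-70, Pow(Add(63, Pow(-70, 2)), -1), Add(56, -28)), -1764), 7851), Pow(23922, -1)), Mul(7460, Pow(Pow(8253, -1), -1)))) = Add(41133, Add(Mul(Add(Add(Mul(-70, Pow(Add(63, 4900), -1), 28), -1764), 7851), Rational(1, 23922)), Mul(7460, Pow(Rational(1, 8253), -1)))) = Add(41133, Add(Mul(Add(Add(Mul(-70, Pow(4963, -1), 28), -1764), 7851), Rational(1, 23922)), Mul(7460, 8253))) = Add(41133, Add(Mul(Add(Add(Mul(-70, Rational(1, 4963), 28), -1764), 7851), Rational(1, 23922)), 61567380)) = Add(41133, Add(Mul(Add(Add(Rational(-280, 709), -1764), 7851), Rational(1, 23922)), 61567380)) = Add(41133, Add(Mul(Add(Rational(-1250956, 709), 7851), Rational(1, 23922)), 61567380)) = Add(41133, Add(Mul(Rational(4315403, 709), Rational(1, 23922)), 61567380)) = Add(41133, Add(Rational(4315403, 16960698), 61567380)) = Add(41133, Rational(1044225743146643, 16960698)) = Rational(1044923387537477, 16960698)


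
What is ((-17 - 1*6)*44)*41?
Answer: -41492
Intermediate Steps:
((-17 - 1*6)*44)*41 = ((-17 - 6)*44)*41 = -23*44*41 = -1012*41 = -41492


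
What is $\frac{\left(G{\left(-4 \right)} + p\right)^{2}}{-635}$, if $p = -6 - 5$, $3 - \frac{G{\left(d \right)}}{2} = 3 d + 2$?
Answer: $- \frac{45}{127} \approx -0.35433$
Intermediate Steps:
$G{\left(d \right)} = 2 - 6 d$ ($G{\left(d \right)} = 6 - 2 \left(3 d + 2\right) = 6 - 2 \left(2 + 3 d\right) = 6 - \left(4 + 6 d\right) = 2 - 6 d$)
$p = -11$
$\frac{\left(G{\left(-4 \right)} + p\right)^{2}}{-635} = \frac{\left(\left(2 - -24\right) - 11\right)^{2}}{-635} = \left(\left(2 + 24\right) - 11\right)^{2} \left(- \frac{1}{635}\right) = \left(26 - 11\right)^{2} \left(- \frac{1}{635}\right) = 15^{2} \left(- \frac{1}{635}\right) = 225 \left(- \frac{1}{635}\right) = - \frac{45}{127}$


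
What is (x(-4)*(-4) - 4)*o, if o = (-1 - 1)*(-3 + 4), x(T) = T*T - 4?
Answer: 104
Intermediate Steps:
x(T) = -4 + T**2 (x(T) = T**2 - 4 = -4 + T**2)
o = -2 (o = -2*1 = -2)
(x(-4)*(-4) - 4)*o = ((-4 + (-4)**2)*(-4) - 4)*(-2) = ((-4 + 16)*(-4) - 4)*(-2) = (12*(-4) - 4)*(-2) = (-48 - 4)*(-2) = -52*(-2) = 104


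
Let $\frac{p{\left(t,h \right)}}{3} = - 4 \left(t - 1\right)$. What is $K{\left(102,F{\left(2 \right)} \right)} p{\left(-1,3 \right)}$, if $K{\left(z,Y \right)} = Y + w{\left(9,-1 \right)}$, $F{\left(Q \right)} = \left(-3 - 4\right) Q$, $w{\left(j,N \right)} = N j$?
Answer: $-552$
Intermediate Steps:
$p{\left(t,h \right)} = 12 - 12 t$ ($p{\left(t,h \right)} = 3 \left(- 4 \left(t - 1\right)\right) = 3 \left(- 4 \left(-1 + t\right)\right) = 3 \left(4 - 4 t\right) = 12 - 12 t$)
$F{\left(Q \right)} = - 7 Q$
$K{\left(z,Y \right)} = -9 + Y$ ($K{\left(z,Y \right)} = Y - 9 = -9 + Y$)
$K{\left(102,F{\left(2 \right)} \right)} p{\left(-1,3 \right)} = \left(-9 - 14\right) \left(12 - -12\right) = \left(-9 - 14\right) \left(12 + 12\right) = \left(-23\right) 24 = -552$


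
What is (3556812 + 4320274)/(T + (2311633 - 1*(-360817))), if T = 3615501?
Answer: 7877086/6287951 ≈ 1.2527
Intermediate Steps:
(3556812 + 4320274)/(T + (2311633 - 1*(-360817))) = (3556812 + 4320274)/(3615501 + (2311633 - 1*(-360817))) = 7877086/(3615501 + (2311633 + 360817)) = 7877086/(3615501 + 2672450) = 7877086/6287951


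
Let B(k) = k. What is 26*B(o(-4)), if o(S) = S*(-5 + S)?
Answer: 936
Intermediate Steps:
26*B(o(-4)) = 26*(-4*(-5 - 4)) = 26*(-4*(-9)) = 26*36 = 936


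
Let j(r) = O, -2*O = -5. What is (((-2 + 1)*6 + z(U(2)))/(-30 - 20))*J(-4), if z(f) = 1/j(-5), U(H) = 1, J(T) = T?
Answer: -56/125 ≈ -0.44800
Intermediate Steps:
O = 5/2 (O = -½*(-5) = 5/2 ≈ 2.5000)
j(r) = 5/2
z(f) = ⅖ (z(f) = 1/(5/2) = ⅖)
(((-2 + 1)*6 + z(U(2)))/(-30 - 20))*J(-4) = (((-2 + 1)*6 + ⅖)/(-30 - 20))*(-4) = ((-1*6 + ⅖)/(-50))*(-4) = -(-6 + ⅖)/50*(-4) = -1/50*(-28/5)*(-4) = (14/125)*(-4) = -56/125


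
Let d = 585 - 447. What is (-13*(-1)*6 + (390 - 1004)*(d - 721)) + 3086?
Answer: 361126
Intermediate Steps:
d = 138
(-13*(-1)*6 + (390 - 1004)*(d - 721)) + 3086 = (-13*(-1)*6 + (390 - 1004)*(138 - 721)) + 3086 = (13*6 - 614*(-583)) + 3086 = (78 + 357962) + 3086 = 358040 + 3086 = 361126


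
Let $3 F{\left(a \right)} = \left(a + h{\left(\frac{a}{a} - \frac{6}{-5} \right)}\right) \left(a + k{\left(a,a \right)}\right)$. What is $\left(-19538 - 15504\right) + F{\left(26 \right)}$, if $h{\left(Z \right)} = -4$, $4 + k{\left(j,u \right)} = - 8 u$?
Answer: $-36406$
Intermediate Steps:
$k{\left(j,u \right)} = -4 - 8 u$
$F{\left(a \right)} = \frac{\left(-4 + a\right) \left(-4 - 7 a\right)}{3}$ ($F{\left(a \right)} = \frac{\left(a - 4\right) \left(a - \left(4 + 8 a\right)\right)}{3} = \frac{\left(-4 + a\right) \left(-4 - 7 a\right)}{3}$)
$\left(-19538 - 15504\right) + F{\left(26 \right)} = \left(-19538 - 15504\right) + \left(\frac{16}{3} + 8 \cdot 26 - \frac{7 \cdot 26^{2}}{3}\right) = -35042 + \left(\frac{16}{3} + 208 - \frac{4732}{3}\right) = -35042 - 1364 = -36406$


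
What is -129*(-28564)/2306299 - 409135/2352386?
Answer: 7724380786451/5425305479414 ≈ 1.4238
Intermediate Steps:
-129*(-28564)/2306299 - 409135/2352386 = 3684756*(1/2306299) - 409135*1/2352386 = 3684756/2306299 - 409135/2352386 = 7724380786451/5425305479414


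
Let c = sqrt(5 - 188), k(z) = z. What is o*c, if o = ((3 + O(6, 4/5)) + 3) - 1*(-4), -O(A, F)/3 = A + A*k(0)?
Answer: -8*I*sqrt(183) ≈ -108.22*I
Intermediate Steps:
O(A, F) = -3*A (O(A, F) = -3*(A + A*0) = -3*(A + 0) = -3*A)
c = I*sqrt(183) (c = sqrt(-183) = I*sqrt(183) ≈ 13.528*I)
o = -8 (o = ((3 - 3*6) + 3) - 1*(-4) = ((3 - 18) + 3) + 4 = (-15 + 3) + 4 = -12 + 4 = -8)
o*c = -8*I*sqrt(183)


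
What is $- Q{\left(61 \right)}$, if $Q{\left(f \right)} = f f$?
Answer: $-3721$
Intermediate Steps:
$Q{\left(f \right)} = f^{2}$
$- Q{\left(61 \right)} = - 61^{2} = \left(-1\right) 3721 = -3721$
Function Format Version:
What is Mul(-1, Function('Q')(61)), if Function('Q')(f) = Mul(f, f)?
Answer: -3721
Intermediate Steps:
Function('Q')(f) = Pow(f, 2)
Mul(-1, Function('Q')(61)) = Mul(-1, Pow(61, 2)) = Mul(-1, 3721) = -3721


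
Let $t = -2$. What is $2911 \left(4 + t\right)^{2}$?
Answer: $11644$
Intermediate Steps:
$2911 \left(4 + t\right)^{2} = 2911 \left(4 - 2\right)^{2} = 2911 \cdot 2^{2} = 2911 \cdot 4 = 11644$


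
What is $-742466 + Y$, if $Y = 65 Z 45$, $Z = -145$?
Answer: $-1166591$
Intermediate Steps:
$Y = -424125$ ($Y = 65 \left(-145\right) 45 = \left(-9425\right) 45 = -424125$)
$-742466 + Y = -742466 - 424125 = -1166591$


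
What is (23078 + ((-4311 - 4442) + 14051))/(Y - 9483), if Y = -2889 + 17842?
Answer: 14188/2735 ≈ 5.1876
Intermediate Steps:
Y = 14953
(23078 + ((-4311 - 4442) + 14051))/(Y - 9483) = (23078 + ((-4311 - 4442) + 14051))/(14953 - 9483) = (23078 + (-8753 + 14051))/5470 = (23078 + 5298)*(1/5470) = 28376*(1/5470) = 14188/2735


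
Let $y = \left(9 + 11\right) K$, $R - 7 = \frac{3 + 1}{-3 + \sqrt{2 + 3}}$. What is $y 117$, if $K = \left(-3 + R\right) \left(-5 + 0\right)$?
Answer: $-11700 + 11700 \sqrt{5} \approx 14462.0$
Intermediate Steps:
$R = 7 + \frac{4}{-3 + \sqrt{5}}$ ($R = 7 + \frac{3 + 1}{-3 + \sqrt{2 + 3}} = 7 + \frac{4}{-3 + \sqrt{5}} \approx 1.7639$)
$K = -5 + 5 \sqrt{5}$ ($K = \left(-3 + \left(4 - \sqrt{5}\right)\right) \left(-5 + 0\right) = \left(1 - \sqrt{5}\right) \left(-5\right) = -5 + 5 \sqrt{5} \approx 6.1803$)
$y = -100 + 100 \sqrt{5}$ ($y = \left(9 + 11\right) \left(-5 + 5 \sqrt{5}\right) = 20 \left(-5 + 5 \sqrt{5}\right) = -100 + 100 \sqrt{5} \approx 123.61$)
$y 117 = \left(-100 + 100 \sqrt{5}\right) 117 = -11700 + 11700 \sqrt{5}$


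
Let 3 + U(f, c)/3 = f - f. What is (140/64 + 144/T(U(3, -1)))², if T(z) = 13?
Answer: 7612081/43264 ≈ 175.94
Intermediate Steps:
U(f, c) = -9 (U(f, c) = -9 + 3*(f - f) = -9 + 3*0 = -9 + 0 = -9)
(140/64 + 144/T(U(3, -1)))² = (140/64 + 144/13)² = (140*(1/64) + 144*(1/13))² = (35/16 + 144/13)² = (2759/208)² = 7612081/43264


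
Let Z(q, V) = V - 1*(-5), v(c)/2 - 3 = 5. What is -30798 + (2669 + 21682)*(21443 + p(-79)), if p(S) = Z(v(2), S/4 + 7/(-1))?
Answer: 2086392243/4 ≈ 5.2160e+8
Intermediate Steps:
v(c) = 16 (v(c) = 6 + 2*5 = 6 + 10 = 16)
Z(q, V) = 5 + V (Z(q, V) = V + 5 = 5 + V)
p(S) = -2 + S/4 (p(S) = 5 + (S/4 + 7/(-1)) = 5 + (S*(¼) + 7*(-1)) = 5 + (S/4 - 7) = 5 + (-7 + S/4) = -2 + S/4)
-30798 + (2669 + 21682)*(21443 + p(-79)) = -30798 + (2669 + 21682)*(21443 + (-2 + (¼)*(-79))) = -30798 + 24351*(21443 + (-2 - 79/4)) = -30798 + 24351*(21443 - 87/4) = -30798 + 24351*(85685/4) = -30798 + 2086515435/4 = 2086392243/4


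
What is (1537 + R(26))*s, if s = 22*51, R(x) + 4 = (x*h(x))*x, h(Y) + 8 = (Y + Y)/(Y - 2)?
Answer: -2704394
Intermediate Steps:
h(Y) = -8 + 2*Y/(-2 + Y) (h(Y) = -8 + (Y + Y)/(Y - 2) = -8 + (2*Y)/(-2 + Y) = -8 + 2*Y/(-2 + Y))
R(x) = -4 + 2*x²*(8 - 3*x)/(-2 + x) (R(x) = -4 + (x*(2*(8 - 3*x)/(-2 + x)))*x = -4 + (2*x*(8 - 3*x)/(-2 + x))*x = -4 + 2*x²*(8 - 3*x)/(-2 + x))
s = 1122
(1537 + R(26))*s = (1537 + 2*(4 - 2*26 + 26²*(8 - 3*26))/(-2 + 26))*1122 = (1537 + 2*(4 - 52 + 676*(8 - 78))/24)*1122 = (1537 + 2*(1/24)*(4 - 52 + 676*(-70)))*1122 = (1537 + 2*(1/24)*(4 - 52 - 47320))*1122 = (1537 + 2*(1/24)*(-47368))*1122 = (1537 - 11842/3)*1122 = -7231/3*1122 = -2704394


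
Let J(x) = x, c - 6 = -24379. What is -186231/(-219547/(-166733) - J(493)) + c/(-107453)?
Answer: 3338505436317925/8808977813366 ≈ 378.99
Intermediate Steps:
c = -24373 (c = 6 - 24379 = -24373)
-186231/(-219547/(-166733) - J(493)) + c/(-107453) = -186231/(-219547/(-166733) - 1*493) - 24373/(-107453) = -186231/(-219547*(-1/166733) - 493) - 24373*(-1/107453) = -186231/(219547/166733 - 493) + 24373/107453 = -186231/(-81979822/166733) + 24373/107453 = -186231*(-166733/81979822) + 24373/107453 = 31050853323/81979822 + 24373/107453 = 3338505436317925/8808977813366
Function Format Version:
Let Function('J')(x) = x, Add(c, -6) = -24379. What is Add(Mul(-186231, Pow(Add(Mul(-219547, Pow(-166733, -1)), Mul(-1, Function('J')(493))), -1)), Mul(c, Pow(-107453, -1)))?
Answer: Rational(3338505436317925, 8808977813366) ≈ 378.99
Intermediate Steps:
c = -24373 (c = Add(6, -24379) = -24373)
Add(Mul(-186231, Pow(Add(Mul(-219547, Pow(-166733, -1)), Mul(-1, Function('J')(493))), -1)), Mul(c, Pow(-107453, -1))) = Add(Mul(-186231, Pow(Add(Mul(-219547, Pow(-166733, -1)), Mul(-1, 493)), -1)), Mul(-24373, Pow(-107453, -1))) = Add(Mul(-186231, Pow(Add(Mul(-219547, Rational(-1, 166733)), -493), -1)), Mul(-24373, Rational(-1, 107453))) = Add(Mul(-186231, Pow(Add(Rational(219547, 166733), -493), -1)), Rational(24373, 107453)) = Add(Mul(-186231, Pow(Rational(-81979822, 166733), -1)), Rational(24373, 107453)) = Add(Mul(-186231, Rational(-166733, 81979822)), Rational(24373, 107453)) = Add(Rational(31050853323, 81979822), Rational(24373, 107453)) = Rational(3338505436317925, 8808977813366)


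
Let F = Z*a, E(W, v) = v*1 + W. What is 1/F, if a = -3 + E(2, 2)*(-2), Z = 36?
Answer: -1/396 ≈ -0.0025253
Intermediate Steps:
E(W, v) = W + v (E(W, v) = v + W = W + v)
a = -11 (a = -3 + (2 + 2)*(-2) = -3 + 4*(-2) = -3 - 8 = -11)
F = -396 (F = 36*(-11) = -396)
1/F = 1/(-396) = -1/396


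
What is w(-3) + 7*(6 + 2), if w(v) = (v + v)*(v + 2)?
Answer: 62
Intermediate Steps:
w(v) = 2*v*(2 + v) (w(v) = (2*v)*(2 + v) = 2*v*(2 + v))
w(-3) + 7*(6 + 2) = 2*(-3)*(2 - 3) + 7*(6 + 2) = 2*(-3)*(-1) + 7*8 = 6 + 56 = 62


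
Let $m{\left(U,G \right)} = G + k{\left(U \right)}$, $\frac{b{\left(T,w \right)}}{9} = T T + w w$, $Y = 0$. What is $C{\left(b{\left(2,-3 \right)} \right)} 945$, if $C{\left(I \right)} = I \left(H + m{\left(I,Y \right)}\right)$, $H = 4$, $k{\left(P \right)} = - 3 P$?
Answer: $-38366055$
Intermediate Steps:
$b{\left(T,w \right)} = 9 T^{2} + 9 w^{2}$ ($b{\left(T,w \right)} = 9 \left(T T + w w\right) = 9 \left(T^{2} + w^{2}\right) = 9 T^{2} + 9 w^{2}$)
$m{\left(U,G \right)} = G - 3 U$
$C{\left(I \right)} = I \left(4 - 3 I\right)$ ($C{\left(I \right)} = I \left(4 + \left(0 - 3 I\right)\right) = I \left(4 - 3 I\right)$)
$C{\left(b{\left(2,-3 \right)} \right)} 945 = \left(9 \cdot 2^{2} + 9 \left(-3\right)^{2}\right) \left(4 - 3 \left(9 \cdot 2^{2} + 9 \left(-3\right)^{2}\right)\right) 945 = \left(9 \cdot 4 + 9 \cdot 9\right) \left(4 - 3 \left(9 \cdot 4 + 9 \cdot 9\right)\right) 945 = \left(36 + 81\right) \left(4 - 3 \left(36 + 81\right)\right) 945 = 117 \left(4 - 351\right) 945 = 117 \left(-347\right) 945 = \left(-40599\right) 945 = -38366055$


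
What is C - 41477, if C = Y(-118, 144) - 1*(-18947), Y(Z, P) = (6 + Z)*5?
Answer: -23090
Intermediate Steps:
Y(Z, P) = 30 + 5*Z
C = 18387 (C = (30 + 5*(-118)) - 1*(-18947) = (30 - 590) + 18947 = -560 + 18947 = 18387)
C - 41477 = 18387 - 41477 = -23090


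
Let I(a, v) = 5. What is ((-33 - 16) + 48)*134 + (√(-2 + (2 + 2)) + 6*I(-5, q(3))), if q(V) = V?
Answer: -104 + √2 ≈ -102.59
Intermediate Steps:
((-33 - 16) + 48)*134 + (√(-2 + (2 + 2)) + 6*I(-5, q(3))) = ((-33 - 16) + 48)*134 + (√(-2 + (2 + 2)) + 6*5) = (-49 + 48)*134 + (√(-2 + 4) + 30) = -1*134 + (√2 + 30) = -134 + (30 + √2) = -104 + √2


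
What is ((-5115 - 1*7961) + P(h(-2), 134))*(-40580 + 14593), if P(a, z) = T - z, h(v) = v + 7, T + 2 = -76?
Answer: 345315256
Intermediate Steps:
T = -78 (T = -2 - 76 = -78)
h(v) = 7 + v
P(a, z) = -78 - z
((-5115 - 1*7961) + P(h(-2), 134))*(-40580 + 14593) = ((-5115 - 1*7961) + (-78 - 1*134))*(-40580 + 14593) = ((-5115 - 7961) + (-78 - 134))*(-25987) = (-13076 - 212)*(-25987) = -13288*(-25987) = 345315256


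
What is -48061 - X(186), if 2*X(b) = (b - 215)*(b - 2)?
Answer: -45393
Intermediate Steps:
X(b) = (-215 + b)*(-2 + b)/2 (X(b) = ((b - 215)*(b - 2))/2 = ((-215 + b)*(-2 + b))/2 = (-215 + b)*(-2 + b)/2)
-48061 - X(186) = -48061 - (215 + (½)*186² - 217/2*186) = -48061 - (215 + (½)*34596 - 20181) = -48061 - (215 + 17298 - 20181) = -48061 - 1*(-2668) = -48061 + 2668 = -45393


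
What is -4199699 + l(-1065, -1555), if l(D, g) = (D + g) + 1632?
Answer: -4200687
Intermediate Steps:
l(D, g) = 1632 + D + g
-4199699 + l(-1065, -1555) = -4199699 + (1632 - 1065 - 1555) = -4199699 - 988 = -4200687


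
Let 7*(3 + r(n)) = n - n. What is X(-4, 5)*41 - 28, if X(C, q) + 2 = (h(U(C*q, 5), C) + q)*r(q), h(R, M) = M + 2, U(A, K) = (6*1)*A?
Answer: -479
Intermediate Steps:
U(A, K) = 6*A
r(n) = -3 (r(n) = -3 + (n - n)/7 = -3 + (⅐)*0 = -3 + 0 = -3)
h(R, M) = 2 + M
X(C, q) = -8 - 3*C - 3*q (X(C, q) = -2 + ((2 + C) + q)*(-3) = -2 + (2 + C + q)*(-3) = -2 + (-6 - 3*C - 3*q) = -8 - 3*C - 3*q)
X(-4, 5)*41 - 28 = (-8 - 3*(-4) - 3*5)*41 - 28 = (-8 + 12 - 15)*41 - 28 = -11*41 - 28 = -451 - 28 = -479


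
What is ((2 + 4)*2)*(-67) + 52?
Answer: -752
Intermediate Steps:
((2 + 4)*2)*(-67) + 52 = (6*2)*(-67) + 52 = 12*(-67) + 52 = -804 + 52 = -752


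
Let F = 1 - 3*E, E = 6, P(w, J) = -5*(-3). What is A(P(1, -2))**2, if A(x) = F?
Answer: 289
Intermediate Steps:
P(w, J) = 15
F = -17 (F = 1 - 3*6 = 1 - 18 = -17)
A(x) = -17
A(P(1, -2))**2 = (-17)**2 = 289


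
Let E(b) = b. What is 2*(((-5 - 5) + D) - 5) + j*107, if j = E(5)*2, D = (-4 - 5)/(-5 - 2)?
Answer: 7298/7 ≈ 1042.6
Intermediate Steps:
D = 9/7 (D = -9/(-7) = -9*(-1/7) = 9/7 ≈ 1.2857)
j = 10 (j = 5*2 = 10)
2*(((-5 - 5) + D) - 5) + j*107 = 2*(((-5 - 5) + 9/7) - 5) + 10*107 = 2*((-10 + 9/7) - 5) + 1070 = 2*(-61/7 - 5) + 1070 = 2*(-96/7) + 1070 = -192/7 + 1070 = 7298/7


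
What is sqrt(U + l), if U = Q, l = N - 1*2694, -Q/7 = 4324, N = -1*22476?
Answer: I*sqrt(55438) ≈ 235.45*I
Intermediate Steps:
N = -22476
Q = -30268 (Q = -7*4324 = -30268)
l = -25170 (l = -22476 - 1*2694 = -22476 - 2694 = -25170)
U = -30268
sqrt(U + l) = sqrt(-30268 - 25170) = sqrt(-55438) = I*sqrt(55438)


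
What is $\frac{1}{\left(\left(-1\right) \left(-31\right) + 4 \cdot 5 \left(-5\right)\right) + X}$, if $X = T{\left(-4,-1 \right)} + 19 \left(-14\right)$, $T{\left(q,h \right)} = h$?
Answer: $- \frac{1}{336} \approx -0.0029762$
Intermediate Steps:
$X = -267$ ($X = -1 + 19 \left(-14\right) = -1 - 266 = -267$)
$\frac{1}{\left(\left(-1\right) \left(-31\right) + 4 \cdot 5 \left(-5\right)\right) + X} = \frac{1}{\left(\left(-1\right) \left(-31\right) + 4 \cdot 5 \left(-5\right)\right) - 267} = \frac{1}{\left(31 + 20 \left(-5\right)\right) - 267} = \frac{1}{\left(31 - 100\right) - 267} = \frac{1}{-69 - 267} = \frac{1}{-336} = - \frac{1}{336}$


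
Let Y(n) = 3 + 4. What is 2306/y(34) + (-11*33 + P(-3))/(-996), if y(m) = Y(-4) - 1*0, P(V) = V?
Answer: 383223/1162 ≈ 329.80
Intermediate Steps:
Y(n) = 7
y(m) = 7 (y(m) = 7 - 1*0 = 7 + 0 = 7)
2306/y(34) + (-11*33 + P(-3))/(-996) = 2306/7 + (-11*33 - 3)/(-996) = 2306*(1/7) + (-363 - 3)*(-1/996) = 2306/7 - 366*(-1/996) = 2306/7 + 61/166 = 383223/1162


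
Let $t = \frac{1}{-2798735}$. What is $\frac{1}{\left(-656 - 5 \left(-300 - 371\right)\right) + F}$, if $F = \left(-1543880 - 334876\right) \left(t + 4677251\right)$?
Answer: $- \frac{2798735}{24593641377835744139} \approx -1.138 \cdot 10^{-13}$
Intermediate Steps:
$t = - \frac{1}{2798735} \approx -3.573 \cdot 10^{-7}$
$F = - \frac{24593641385389529904}{2798735}$ ($F = \left(-1543880 - 334876\right) \left(- \frac{1}{2798735} + 4677251\right) = \left(-1878756\right) \frac{13090386077484}{2798735} = - \frac{24593641385389529904}{2798735} \approx -8.7874 \cdot 10^{12}$)
$\frac{1}{\left(-656 - 5 \left(-300 - 371\right)\right) + F} = \frac{1}{\left(-656 - 5 \left(-300 - 371\right)\right) - \frac{24593641385389529904}{2798735}} = \frac{1}{\left(-656 - -3355\right) - \frac{24593641385389529904}{2798735}} = \frac{1}{\left(-656 + 3355\right) - \frac{24593641385389529904}{2798735}} = \frac{1}{2699 - \frac{24593641385389529904}{2798735}} = \frac{1}{- \frac{24593641377835744139}{2798735}} = - \frac{2798735}{24593641377835744139}$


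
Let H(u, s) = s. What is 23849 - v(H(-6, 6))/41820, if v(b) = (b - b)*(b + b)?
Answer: 23849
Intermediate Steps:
v(b) = 0 (v(b) = 0*(2*b) = 0)
23849 - v(H(-6, 6))/41820 = 23849 - 0/41820 = 23849 - 1*0 = 23849 + 0 = 23849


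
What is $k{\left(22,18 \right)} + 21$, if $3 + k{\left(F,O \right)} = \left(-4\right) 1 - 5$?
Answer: $9$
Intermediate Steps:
$k{\left(F,O \right)} = -12$ ($k{\left(F,O \right)} = -3 - 9 = -12$)
$k{\left(22,18 \right)} + 21 = -12 + 21 = 9$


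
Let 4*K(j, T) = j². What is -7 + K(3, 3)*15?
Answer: 107/4 ≈ 26.750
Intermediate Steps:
K(j, T) = j²/4
-7 + K(3, 3)*15 = -7 + ((¼)*3²)*15 = -7 + ((¼)*9)*15 = -7 + (9/4)*15 = -7 + 135/4 = 107/4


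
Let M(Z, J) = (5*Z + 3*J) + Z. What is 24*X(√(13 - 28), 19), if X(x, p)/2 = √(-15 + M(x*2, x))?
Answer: 48*√(-15 + 15*I*√15) ≈ 227.68 + 293.94*I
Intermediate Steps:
M(Z, J) = 3*J + 6*Z (M(Z, J) = (3*J + 5*Z) + Z = 3*J + 6*Z)
X(x, p) = 2*√(-15 + 15*x) (X(x, p) = 2*√(-15 + (3*x + 6*(x*2))) = 2*√(-15 + (3*x + 6*(2*x))) = 2*√(-15 + (3*x + 12*x)) = 2*√(-15 + 15*x))
24*X(√(13 - 28), 19) = 24*(2*√(-15 + 15*√(13 - 28))) = 24*(2*√(-15 + 15*√(-15))) = 24*(2*√(-15 + 15*(I*√15))) = 24*(2*√(-15 + 15*I*√15)) = 48*√(-15 + 15*I*√15)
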